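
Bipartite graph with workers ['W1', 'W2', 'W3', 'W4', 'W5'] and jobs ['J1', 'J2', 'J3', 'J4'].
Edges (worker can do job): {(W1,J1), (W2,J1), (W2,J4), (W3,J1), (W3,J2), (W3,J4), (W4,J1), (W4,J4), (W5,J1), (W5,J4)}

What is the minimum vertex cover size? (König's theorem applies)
Minimum vertex cover size = 3

By König's theorem: in bipartite graphs,
min vertex cover = max matching = 3

Maximum matching has size 3, so minimum vertex cover also has size 3.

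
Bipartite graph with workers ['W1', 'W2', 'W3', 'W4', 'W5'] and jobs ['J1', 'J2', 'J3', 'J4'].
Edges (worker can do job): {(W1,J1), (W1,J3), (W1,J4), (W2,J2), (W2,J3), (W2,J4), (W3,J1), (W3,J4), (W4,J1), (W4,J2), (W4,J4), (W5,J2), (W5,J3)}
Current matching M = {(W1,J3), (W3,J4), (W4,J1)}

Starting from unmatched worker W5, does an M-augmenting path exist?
Yes: W5 → J2

An M-augmenting path alternates non-matching / matching edges, starting and ending at unmatched vertices.
Path: W5 → J2
(J2 is unmatched in M, so the path is augmenting.)
Flipping edges along this path would increase |M| from 3 to 4.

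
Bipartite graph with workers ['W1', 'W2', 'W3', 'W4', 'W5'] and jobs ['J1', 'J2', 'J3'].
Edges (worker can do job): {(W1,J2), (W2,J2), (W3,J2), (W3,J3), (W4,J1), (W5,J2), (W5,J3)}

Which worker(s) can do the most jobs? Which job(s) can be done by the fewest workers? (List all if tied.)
Most versatile: W3, W5 (2 jobs); Least covered: J1 (1 workers)

Worker degrees (jobs they can do): W1:1, W2:1, W3:2, W4:1, W5:2
Job degrees (workers who can do it): J1:1, J2:4, J3:2

Maximum worker degree is 2, achieved by: W3, W5
Minimum job degree is 1, achieved by: J1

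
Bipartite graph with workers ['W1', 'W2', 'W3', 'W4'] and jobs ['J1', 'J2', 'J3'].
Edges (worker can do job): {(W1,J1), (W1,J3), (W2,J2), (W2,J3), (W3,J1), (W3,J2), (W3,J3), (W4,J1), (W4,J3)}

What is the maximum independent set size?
Maximum independent set = 4

By König's theorem:
- Min vertex cover = Max matching = 3
- Max independent set = Total vertices - Min vertex cover
- Max independent set = 7 - 3 = 4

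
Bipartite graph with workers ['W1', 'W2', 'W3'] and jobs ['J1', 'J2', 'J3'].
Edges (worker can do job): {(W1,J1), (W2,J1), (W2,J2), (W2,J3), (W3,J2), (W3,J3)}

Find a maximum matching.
Matching: {(W1,J1), (W2,J2), (W3,J3)}

Maximum matching (size 3):
  W1 → J1
  W2 → J2
  W3 → J3

Each worker is assigned to at most one job, and each job to at most one worker.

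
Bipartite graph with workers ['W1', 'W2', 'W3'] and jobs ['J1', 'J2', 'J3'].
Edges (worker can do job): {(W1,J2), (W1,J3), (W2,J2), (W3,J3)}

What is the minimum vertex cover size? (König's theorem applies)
Minimum vertex cover size = 2

By König's theorem: in bipartite graphs,
min vertex cover = max matching = 2

Maximum matching has size 2, so minimum vertex cover also has size 2.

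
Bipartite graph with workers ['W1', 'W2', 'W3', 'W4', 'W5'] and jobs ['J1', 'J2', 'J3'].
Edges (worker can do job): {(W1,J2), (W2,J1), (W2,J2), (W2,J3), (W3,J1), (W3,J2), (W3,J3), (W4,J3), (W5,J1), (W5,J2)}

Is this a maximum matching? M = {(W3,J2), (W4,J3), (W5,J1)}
Yes, size 3 is maximum

Proposed matching has size 3.
Maximum matching size for this graph: 3.

This is a maximum matching.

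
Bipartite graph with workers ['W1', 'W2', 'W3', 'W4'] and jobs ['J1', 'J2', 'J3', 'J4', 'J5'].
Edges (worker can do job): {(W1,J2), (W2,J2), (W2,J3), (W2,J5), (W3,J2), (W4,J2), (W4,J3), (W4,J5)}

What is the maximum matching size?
Maximum matching size = 3

Maximum matching: {(W2,J5), (W3,J2), (W4,J3)}
Size: 3

This assigns 3 workers to 3 distinct jobs.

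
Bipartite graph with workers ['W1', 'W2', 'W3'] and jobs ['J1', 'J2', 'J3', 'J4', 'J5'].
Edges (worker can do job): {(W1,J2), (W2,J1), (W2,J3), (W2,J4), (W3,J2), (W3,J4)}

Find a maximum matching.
Matching: {(W1,J2), (W2,J3), (W3,J4)}

Maximum matching (size 3):
  W1 → J2
  W2 → J3
  W3 → J4

Each worker is assigned to at most one job, and each job to at most one worker.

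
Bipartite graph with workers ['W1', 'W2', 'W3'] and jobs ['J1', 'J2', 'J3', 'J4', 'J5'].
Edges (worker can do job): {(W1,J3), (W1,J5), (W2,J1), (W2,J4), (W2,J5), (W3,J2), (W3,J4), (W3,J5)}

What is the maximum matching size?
Maximum matching size = 3

Maximum matching: {(W1,J3), (W2,J4), (W3,J5)}
Size: 3

This assigns 3 workers to 3 distinct jobs.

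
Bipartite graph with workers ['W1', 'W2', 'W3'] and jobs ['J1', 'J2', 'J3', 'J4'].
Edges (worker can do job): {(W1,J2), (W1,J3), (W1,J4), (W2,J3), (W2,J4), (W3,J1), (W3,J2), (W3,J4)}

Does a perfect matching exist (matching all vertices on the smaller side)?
Yes, perfect matching exists (size 3)

Perfect matching: {(W1,J2), (W2,J4), (W3,J1)}
All 3 vertices on the smaller side are matched.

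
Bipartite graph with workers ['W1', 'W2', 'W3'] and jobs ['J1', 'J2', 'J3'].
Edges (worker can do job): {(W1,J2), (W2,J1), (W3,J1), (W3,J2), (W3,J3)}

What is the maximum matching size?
Maximum matching size = 3

Maximum matching: {(W1,J2), (W2,J1), (W3,J3)}
Size: 3

This assigns 3 workers to 3 distinct jobs.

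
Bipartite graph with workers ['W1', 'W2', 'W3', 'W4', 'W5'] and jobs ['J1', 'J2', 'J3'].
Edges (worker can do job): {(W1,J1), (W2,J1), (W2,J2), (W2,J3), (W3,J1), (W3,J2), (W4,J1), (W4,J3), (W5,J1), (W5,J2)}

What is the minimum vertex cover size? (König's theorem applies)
Minimum vertex cover size = 3

By König's theorem: in bipartite graphs,
min vertex cover = max matching = 3

Maximum matching has size 3, so minimum vertex cover also has size 3.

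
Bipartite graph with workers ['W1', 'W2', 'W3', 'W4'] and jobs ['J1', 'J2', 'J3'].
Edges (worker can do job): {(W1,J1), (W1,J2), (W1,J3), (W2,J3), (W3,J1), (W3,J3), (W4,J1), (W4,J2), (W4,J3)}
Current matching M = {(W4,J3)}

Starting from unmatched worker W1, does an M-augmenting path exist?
Yes: W1 → J1

An M-augmenting path alternates non-matching / matching edges, starting and ending at unmatched vertices.
Path: W1 → J1
(J1 is unmatched in M, so the path is augmenting.)
Flipping edges along this path would increase |M| from 1 to 2.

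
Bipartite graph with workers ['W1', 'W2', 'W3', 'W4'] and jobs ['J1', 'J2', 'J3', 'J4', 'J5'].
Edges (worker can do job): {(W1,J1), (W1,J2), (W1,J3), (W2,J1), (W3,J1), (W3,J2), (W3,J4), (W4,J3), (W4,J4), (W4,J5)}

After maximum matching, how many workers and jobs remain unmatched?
Unmatched: 0 workers, 1 jobs

Maximum matching size: 4
Workers: 4 total, 4 matched, 0 unmatched
Jobs: 5 total, 4 matched, 1 unmatched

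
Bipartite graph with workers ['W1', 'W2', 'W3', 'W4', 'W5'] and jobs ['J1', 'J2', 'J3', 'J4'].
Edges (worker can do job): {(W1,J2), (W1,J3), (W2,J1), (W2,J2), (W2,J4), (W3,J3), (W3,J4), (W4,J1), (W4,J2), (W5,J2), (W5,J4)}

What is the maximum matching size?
Maximum matching size = 4

Maximum matching: {(W2,J4), (W3,J3), (W4,J1), (W5,J2)}
Size: 4

This assigns 4 workers to 4 distinct jobs.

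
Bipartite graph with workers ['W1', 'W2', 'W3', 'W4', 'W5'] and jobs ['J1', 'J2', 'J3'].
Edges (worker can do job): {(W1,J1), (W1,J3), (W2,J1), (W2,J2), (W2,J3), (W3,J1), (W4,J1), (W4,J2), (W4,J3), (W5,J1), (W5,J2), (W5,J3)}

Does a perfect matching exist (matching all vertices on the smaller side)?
Yes, perfect matching exists (size 3)

Perfect matching: {(W3,J1), (W4,J3), (W5,J2)}
All 3 vertices on the smaller side are matched.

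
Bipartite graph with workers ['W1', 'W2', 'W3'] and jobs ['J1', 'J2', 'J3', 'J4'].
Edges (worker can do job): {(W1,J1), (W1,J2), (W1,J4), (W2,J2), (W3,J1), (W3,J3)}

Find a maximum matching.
Matching: {(W1,J4), (W2,J2), (W3,J1)}

Maximum matching (size 3):
  W1 → J4
  W2 → J2
  W3 → J1

Each worker is assigned to at most one job, and each job to at most one worker.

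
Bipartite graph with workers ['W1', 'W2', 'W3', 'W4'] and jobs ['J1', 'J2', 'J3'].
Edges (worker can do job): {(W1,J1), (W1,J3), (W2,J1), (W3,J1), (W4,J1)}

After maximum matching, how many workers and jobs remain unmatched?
Unmatched: 2 workers, 1 jobs

Maximum matching size: 2
Workers: 4 total, 2 matched, 2 unmatched
Jobs: 3 total, 2 matched, 1 unmatched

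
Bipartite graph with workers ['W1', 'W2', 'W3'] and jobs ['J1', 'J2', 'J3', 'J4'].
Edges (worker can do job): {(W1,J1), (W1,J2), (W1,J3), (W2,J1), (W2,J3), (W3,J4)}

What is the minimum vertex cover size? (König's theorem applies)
Minimum vertex cover size = 3

By König's theorem: in bipartite graphs,
min vertex cover = max matching = 3

Maximum matching has size 3, so minimum vertex cover also has size 3.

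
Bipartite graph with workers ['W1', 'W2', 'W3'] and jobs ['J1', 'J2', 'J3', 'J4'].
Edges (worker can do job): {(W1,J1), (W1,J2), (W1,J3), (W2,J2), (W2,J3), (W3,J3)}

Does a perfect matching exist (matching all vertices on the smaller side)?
Yes, perfect matching exists (size 3)

Perfect matching: {(W1,J1), (W2,J2), (W3,J3)}
All 3 vertices on the smaller side are matched.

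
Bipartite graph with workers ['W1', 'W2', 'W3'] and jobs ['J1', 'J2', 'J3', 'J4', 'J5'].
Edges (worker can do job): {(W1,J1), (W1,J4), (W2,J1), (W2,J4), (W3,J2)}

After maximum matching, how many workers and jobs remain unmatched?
Unmatched: 0 workers, 2 jobs

Maximum matching size: 3
Workers: 3 total, 3 matched, 0 unmatched
Jobs: 5 total, 3 matched, 2 unmatched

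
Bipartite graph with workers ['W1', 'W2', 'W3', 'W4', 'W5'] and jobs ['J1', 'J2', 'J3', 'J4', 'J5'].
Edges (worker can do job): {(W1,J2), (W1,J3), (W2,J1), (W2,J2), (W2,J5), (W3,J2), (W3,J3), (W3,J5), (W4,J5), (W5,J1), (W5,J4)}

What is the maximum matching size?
Maximum matching size = 5

Maximum matching: {(W1,J3), (W2,J1), (W3,J2), (W4,J5), (W5,J4)}
Size: 5

This assigns 5 workers to 5 distinct jobs.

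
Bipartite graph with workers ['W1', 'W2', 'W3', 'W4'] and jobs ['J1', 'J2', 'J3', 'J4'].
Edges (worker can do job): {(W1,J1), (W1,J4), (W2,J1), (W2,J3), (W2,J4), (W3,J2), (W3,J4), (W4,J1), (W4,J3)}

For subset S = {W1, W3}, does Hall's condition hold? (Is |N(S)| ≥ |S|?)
Yes: |N(S)| = 3, |S| = 2

Subset S = {W1, W3}
Neighbors N(S) = {J1, J2, J4}

|N(S)| = 3, |S| = 2
Hall's condition: |N(S)| ≥ |S| is satisfied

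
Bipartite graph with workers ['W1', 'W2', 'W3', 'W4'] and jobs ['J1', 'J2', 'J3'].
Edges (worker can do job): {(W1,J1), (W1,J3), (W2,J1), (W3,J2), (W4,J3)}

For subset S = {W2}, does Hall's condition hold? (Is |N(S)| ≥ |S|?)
Yes: |N(S)| = 1, |S| = 1

Subset S = {W2}
Neighbors N(S) = {J1}

|N(S)| = 1, |S| = 1
Hall's condition: |N(S)| ≥ |S| is satisfied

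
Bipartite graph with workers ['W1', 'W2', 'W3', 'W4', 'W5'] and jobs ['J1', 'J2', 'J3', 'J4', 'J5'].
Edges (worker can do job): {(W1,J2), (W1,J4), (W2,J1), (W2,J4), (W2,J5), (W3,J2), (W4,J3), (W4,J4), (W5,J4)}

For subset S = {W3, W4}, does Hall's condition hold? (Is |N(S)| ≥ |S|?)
Yes: |N(S)| = 3, |S| = 2

Subset S = {W3, W4}
Neighbors N(S) = {J2, J3, J4}

|N(S)| = 3, |S| = 2
Hall's condition: |N(S)| ≥ |S| is satisfied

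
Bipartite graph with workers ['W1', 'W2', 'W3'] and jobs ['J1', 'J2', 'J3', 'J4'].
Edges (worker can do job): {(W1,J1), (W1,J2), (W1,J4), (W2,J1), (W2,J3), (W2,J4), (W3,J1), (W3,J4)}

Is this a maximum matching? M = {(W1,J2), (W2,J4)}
No, size 2 is not maximum

Proposed matching has size 2.
Maximum matching size for this graph: 3.

This is NOT maximum - can be improved to size 3.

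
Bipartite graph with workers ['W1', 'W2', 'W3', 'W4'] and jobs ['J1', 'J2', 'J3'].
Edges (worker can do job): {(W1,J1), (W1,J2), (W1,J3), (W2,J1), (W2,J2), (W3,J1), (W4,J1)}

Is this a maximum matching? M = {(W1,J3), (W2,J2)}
No, size 2 is not maximum

Proposed matching has size 2.
Maximum matching size for this graph: 3.

This is NOT maximum - can be improved to size 3.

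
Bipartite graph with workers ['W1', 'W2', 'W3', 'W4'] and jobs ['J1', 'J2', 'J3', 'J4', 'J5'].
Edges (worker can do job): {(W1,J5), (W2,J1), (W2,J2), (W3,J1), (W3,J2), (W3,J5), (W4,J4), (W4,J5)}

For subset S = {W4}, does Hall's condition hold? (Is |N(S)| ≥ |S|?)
Yes: |N(S)| = 2, |S| = 1

Subset S = {W4}
Neighbors N(S) = {J4, J5}

|N(S)| = 2, |S| = 1
Hall's condition: |N(S)| ≥ |S| is satisfied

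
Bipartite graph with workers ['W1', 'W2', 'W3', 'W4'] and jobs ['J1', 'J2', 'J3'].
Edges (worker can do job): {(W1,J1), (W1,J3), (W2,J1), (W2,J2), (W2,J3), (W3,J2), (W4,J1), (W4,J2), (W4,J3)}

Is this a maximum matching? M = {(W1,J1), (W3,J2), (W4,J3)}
Yes, size 3 is maximum

Proposed matching has size 3.
Maximum matching size for this graph: 3.

This is a maximum matching.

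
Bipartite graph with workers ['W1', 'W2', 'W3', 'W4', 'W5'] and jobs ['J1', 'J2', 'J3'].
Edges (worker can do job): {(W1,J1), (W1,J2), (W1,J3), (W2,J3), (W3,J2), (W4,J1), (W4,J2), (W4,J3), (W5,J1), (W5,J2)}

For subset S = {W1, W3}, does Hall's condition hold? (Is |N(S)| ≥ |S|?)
Yes: |N(S)| = 3, |S| = 2

Subset S = {W1, W3}
Neighbors N(S) = {J1, J2, J3}

|N(S)| = 3, |S| = 2
Hall's condition: |N(S)| ≥ |S| is satisfied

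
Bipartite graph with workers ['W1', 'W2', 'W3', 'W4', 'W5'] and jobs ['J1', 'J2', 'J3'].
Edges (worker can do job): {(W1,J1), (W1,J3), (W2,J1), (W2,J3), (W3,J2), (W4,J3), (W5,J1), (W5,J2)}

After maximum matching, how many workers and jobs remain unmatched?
Unmatched: 2 workers, 0 jobs

Maximum matching size: 3
Workers: 5 total, 3 matched, 2 unmatched
Jobs: 3 total, 3 matched, 0 unmatched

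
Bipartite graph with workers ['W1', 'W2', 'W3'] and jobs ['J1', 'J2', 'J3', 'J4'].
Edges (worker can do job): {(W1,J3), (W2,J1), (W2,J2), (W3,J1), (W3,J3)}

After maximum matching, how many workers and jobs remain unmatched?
Unmatched: 0 workers, 1 jobs

Maximum matching size: 3
Workers: 3 total, 3 matched, 0 unmatched
Jobs: 4 total, 3 matched, 1 unmatched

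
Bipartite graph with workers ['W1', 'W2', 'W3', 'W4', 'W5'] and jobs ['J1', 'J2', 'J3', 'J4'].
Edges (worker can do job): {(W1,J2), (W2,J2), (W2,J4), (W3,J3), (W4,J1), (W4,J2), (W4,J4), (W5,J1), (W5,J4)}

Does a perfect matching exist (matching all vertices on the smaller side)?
Yes, perfect matching exists (size 4)

Perfect matching: {(W1,J2), (W3,J3), (W4,J1), (W5,J4)}
All 4 vertices on the smaller side are matched.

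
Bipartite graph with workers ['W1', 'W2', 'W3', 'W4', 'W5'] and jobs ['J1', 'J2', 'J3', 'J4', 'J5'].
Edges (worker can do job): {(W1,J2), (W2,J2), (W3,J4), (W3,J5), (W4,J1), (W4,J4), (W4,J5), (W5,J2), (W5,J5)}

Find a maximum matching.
Matching: {(W1,J2), (W3,J4), (W4,J1), (W5,J5)}

Maximum matching (size 4):
  W1 → J2
  W3 → J4
  W4 → J1
  W5 → J5

Each worker is assigned to at most one job, and each job to at most one worker.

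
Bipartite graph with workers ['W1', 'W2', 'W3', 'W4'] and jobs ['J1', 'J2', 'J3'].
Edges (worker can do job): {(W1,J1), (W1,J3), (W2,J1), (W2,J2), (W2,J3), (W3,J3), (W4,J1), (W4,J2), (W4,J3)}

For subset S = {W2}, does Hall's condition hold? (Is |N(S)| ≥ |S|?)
Yes: |N(S)| = 3, |S| = 1

Subset S = {W2}
Neighbors N(S) = {J1, J2, J3}

|N(S)| = 3, |S| = 1
Hall's condition: |N(S)| ≥ |S| is satisfied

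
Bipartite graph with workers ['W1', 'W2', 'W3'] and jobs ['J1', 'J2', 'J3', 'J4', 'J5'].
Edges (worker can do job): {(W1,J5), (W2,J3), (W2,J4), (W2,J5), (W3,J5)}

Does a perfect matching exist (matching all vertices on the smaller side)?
No, maximum matching has size 2 < 3

Maximum matching has size 2, need 3 for perfect matching.
Unmatched workers: ['W1']
Unmatched jobs: ['J3', 'J2', 'J1']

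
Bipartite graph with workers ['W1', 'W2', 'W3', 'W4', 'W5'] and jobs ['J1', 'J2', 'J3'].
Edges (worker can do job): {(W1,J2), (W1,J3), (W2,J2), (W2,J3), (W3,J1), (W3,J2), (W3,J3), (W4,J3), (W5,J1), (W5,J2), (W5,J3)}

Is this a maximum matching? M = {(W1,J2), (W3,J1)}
No, size 2 is not maximum

Proposed matching has size 2.
Maximum matching size for this graph: 3.

This is NOT maximum - can be improved to size 3.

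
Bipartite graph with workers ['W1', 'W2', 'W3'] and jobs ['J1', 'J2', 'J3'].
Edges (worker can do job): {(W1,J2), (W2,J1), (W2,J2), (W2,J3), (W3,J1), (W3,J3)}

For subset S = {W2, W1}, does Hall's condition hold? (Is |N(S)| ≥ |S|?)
Yes: |N(S)| = 3, |S| = 2

Subset S = {W2, W1}
Neighbors N(S) = {J1, J2, J3}

|N(S)| = 3, |S| = 2
Hall's condition: |N(S)| ≥ |S| is satisfied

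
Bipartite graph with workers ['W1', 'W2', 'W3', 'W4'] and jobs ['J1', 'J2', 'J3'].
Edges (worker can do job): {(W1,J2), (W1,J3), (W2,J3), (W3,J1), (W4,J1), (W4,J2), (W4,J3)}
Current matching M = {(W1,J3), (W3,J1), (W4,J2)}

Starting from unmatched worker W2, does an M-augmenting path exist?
No augmenting path from W2

Alternating search from W2 reaches jobs: {J1, J2, J3}.
Every reachable job is already matched in M, and following those matched edges back to workers exposes no further unvisited jobs.
No M-augmenting path from W2 exists.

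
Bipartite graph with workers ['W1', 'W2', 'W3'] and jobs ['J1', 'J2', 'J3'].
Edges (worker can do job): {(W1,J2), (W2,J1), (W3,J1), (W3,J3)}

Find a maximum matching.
Matching: {(W1,J2), (W2,J1), (W3,J3)}

Maximum matching (size 3):
  W1 → J2
  W2 → J1
  W3 → J3

Each worker is assigned to at most one job, and each job to at most one worker.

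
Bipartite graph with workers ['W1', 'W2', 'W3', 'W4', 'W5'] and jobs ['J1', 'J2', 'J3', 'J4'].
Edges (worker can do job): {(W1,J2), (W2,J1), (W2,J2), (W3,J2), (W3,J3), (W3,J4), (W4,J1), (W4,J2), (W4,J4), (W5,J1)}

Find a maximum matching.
Matching: {(W1,J2), (W3,J3), (W4,J4), (W5,J1)}

Maximum matching (size 4):
  W1 → J2
  W3 → J3
  W4 → J4
  W5 → J1

Each worker is assigned to at most one job, and each job to at most one worker.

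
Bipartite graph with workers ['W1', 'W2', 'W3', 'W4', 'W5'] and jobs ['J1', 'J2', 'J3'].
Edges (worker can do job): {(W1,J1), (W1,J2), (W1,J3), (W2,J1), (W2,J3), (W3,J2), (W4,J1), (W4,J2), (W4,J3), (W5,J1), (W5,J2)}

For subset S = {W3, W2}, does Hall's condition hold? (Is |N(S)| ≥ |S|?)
Yes: |N(S)| = 3, |S| = 2

Subset S = {W3, W2}
Neighbors N(S) = {J1, J2, J3}

|N(S)| = 3, |S| = 2
Hall's condition: |N(S)| ≥ |S| is satisfied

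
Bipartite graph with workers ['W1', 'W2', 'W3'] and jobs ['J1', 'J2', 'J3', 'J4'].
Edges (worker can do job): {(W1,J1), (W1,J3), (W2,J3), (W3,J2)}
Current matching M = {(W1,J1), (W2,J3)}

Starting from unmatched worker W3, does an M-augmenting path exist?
Yes: W3 → J2

An M-augmenting path alternates non-matching / matching edges, starting and ending at unmatched vertices.
Path: W3 → J2
(J2 is unmatched in M, so the path is augmenting.)
Flipping edges along this path would increase |M| from 2 to 3.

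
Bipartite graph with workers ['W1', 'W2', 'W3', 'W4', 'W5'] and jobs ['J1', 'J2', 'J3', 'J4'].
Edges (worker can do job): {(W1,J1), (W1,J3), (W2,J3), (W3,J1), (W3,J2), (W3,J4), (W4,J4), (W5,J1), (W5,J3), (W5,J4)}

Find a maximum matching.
Matching: {(W1,J1), (W3,J2), (W4,J4), (W5,J3)}

Maximum matching (size 4):
  W1 → J1
  W3 → J2
  W4 → J4
  W5 → J3

Each worker is assigned to at most one job, and each job to at most one worker.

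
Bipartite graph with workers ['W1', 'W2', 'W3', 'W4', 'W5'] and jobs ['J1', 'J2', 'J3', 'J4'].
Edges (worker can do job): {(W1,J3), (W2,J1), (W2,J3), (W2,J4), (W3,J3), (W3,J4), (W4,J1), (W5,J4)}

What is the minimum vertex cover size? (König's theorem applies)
Minimum vertex cover size = 3

By König's theorem: in bipartite graphs,
min vertex cover = max matching = 3

Maximum matching has size 3, so minimum vertex cover also has size 3.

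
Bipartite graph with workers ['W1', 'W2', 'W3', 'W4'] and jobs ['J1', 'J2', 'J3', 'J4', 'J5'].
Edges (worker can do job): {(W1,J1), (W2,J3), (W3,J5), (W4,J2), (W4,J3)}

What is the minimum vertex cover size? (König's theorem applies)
Minimum vertex cover size = 4

By König's theorem: in bipartite graphs,
min vertex cover = max matching = 4

Maximum matching has size 4, so minimum vertex cover also has size 4.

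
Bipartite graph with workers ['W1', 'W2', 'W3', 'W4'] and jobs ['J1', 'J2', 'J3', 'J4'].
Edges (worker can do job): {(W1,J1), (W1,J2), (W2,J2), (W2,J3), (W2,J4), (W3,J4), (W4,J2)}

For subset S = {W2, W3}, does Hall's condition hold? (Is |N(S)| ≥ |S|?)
Yes: |N(S)| = 3, |S| = 2

Subset S = {W2, W3}
Neighbors N(S) = {J2, J3, J4}

|N(S)| = 3, |S| = 2
Hall's condition: |N(S)| ≥ |S| is satisfied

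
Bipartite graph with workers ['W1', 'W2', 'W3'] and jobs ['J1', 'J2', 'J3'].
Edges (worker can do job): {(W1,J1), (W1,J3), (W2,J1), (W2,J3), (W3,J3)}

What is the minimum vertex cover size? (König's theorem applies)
Minimum vertex cover size = 2

By König's theorem: in bipartite graphs,
min vertex cover = max matching = 2

Maximum matching has size 2, so minimum vertex cover also has size 2.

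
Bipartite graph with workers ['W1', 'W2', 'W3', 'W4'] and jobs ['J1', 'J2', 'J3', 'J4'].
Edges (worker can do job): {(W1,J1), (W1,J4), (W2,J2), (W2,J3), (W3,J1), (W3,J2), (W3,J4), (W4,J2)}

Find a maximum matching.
Matching: {(W1,J4), (W2,J3), (W3,J1), (W4,J2)}

Maximum matching (size 4):
  W1 → J4
  W2 → J3
  W3 → J1
  W4 → J2

Each worker is assigned to at most one job, and each job to at most one worker.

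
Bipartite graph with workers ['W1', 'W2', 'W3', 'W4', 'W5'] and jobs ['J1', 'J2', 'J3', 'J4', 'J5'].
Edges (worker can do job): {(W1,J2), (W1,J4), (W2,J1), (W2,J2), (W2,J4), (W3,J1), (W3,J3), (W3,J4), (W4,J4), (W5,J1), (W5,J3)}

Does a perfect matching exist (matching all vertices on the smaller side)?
No, maximum matching has size 4 < 5

Maximum matching has size 4, need 5 for perfect matching.
Unmatched workers: ['W2']
Unmatched jobs: ['J5']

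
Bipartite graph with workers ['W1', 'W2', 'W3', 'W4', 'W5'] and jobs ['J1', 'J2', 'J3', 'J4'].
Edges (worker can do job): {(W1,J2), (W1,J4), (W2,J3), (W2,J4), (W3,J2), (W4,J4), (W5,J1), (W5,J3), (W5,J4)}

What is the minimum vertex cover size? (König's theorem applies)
Minimum vertex cover size = 4

By König's theorem: in bipartite graphs,
min vertex cover = max matching = 4

Maximum matching has size 4, so minimum vertex cover also has size 4.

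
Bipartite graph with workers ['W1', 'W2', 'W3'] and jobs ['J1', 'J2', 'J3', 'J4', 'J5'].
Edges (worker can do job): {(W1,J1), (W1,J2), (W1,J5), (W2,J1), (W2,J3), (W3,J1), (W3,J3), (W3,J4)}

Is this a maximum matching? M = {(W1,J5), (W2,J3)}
No, size 2 is not maximum

Proposed matching has size 2.
Maximum matching size for this graph: 3.

This is NOT maximum - can be improved to size 3.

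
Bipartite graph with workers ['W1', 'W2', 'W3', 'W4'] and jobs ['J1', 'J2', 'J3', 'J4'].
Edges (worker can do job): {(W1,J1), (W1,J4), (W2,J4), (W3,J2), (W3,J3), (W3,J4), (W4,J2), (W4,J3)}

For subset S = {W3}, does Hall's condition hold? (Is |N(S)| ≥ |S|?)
Yes: |N(S)| = 3, |S| = 1

Subset S = {W3}
Neighbors N(S) = {J2, J3, J4}

|N(S)| = 3, |S| = 1
Hall's condition: |N(S)| ≥ |S| is satisfied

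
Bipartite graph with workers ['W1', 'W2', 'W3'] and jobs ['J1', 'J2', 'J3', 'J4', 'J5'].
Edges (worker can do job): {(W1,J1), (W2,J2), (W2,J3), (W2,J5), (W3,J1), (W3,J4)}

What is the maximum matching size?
Maximum matching size = 3

Maximum matching: {(W1,J1), (W2,J2), (W3,J4)}
Size: 3

This assigns 3 workers to 3 distinct jobs.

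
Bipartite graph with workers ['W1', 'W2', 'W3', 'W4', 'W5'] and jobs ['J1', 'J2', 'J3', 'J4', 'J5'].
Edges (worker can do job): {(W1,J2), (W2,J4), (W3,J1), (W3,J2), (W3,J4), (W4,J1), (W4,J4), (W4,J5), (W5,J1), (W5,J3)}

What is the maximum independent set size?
Maximum independent set = 5

By König's theorem:
- Min vertex cover = Max matching = 5
- Max independent set = Total vertices - Min vertex cover
- Max independent set = 10 - 5 = 5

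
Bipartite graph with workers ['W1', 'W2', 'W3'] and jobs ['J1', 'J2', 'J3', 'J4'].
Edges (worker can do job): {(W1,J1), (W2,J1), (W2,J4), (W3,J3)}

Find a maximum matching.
Matching: {(W1,J1), (W2,J4), (W3,J3)}

Maximum matching (size 3):
  W1 → J1
  W2 → J4
  W3 → J3

Each worker is assigned to at most one job, and each job to at most one worker.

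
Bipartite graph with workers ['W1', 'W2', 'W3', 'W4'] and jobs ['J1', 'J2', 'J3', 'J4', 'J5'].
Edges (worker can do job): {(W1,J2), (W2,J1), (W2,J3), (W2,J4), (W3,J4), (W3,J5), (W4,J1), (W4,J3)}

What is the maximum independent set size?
Maximum independent set = 5

By König's theorem:
- Min vertex cover = Max matching = 4
- Max independent set = Total vertices - Min vertex cover
- Max independent set = 9 - 4 = 5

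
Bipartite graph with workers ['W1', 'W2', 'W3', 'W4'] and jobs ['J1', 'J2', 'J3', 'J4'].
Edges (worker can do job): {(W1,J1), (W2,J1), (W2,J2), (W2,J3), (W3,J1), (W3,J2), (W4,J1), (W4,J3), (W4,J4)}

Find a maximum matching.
Matching: {(W1,J1), (W2,J3), (W3,J2), (W4,J4)}

Maximum matching (size 4):
  W1 → J1
  W2 → J3
  W3 → J2
  W4 → J4

Each worker is assigned to at most one job, and each job to at most one worker.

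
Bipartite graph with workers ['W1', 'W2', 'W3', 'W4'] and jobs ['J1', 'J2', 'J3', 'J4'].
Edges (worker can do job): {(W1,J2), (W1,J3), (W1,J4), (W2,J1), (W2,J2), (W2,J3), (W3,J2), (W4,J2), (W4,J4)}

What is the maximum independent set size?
Maximum independent set = 4

By König's theorem:
- Min vertex cover = Max matching = 4
- Max independent set = Total vertices - Min vertex cover
- Max independent set = 8 - 4 = 4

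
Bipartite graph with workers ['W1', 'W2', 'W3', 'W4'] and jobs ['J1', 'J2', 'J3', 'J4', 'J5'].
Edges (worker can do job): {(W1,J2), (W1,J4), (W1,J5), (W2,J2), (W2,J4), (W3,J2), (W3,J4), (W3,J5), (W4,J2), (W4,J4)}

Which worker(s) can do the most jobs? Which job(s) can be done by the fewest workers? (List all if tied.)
Most versatile: W1, W3 (3 jobs); Least covered: J1, J3 (0 workers)

Worker degrees (jobs they can do): W1:3, W2:2, W3:3, W4:2
Job degrees (workers who can do it): J1:0, J2:4, J3:0, J4:4, J5:2

Maximum worker degree is 3, achieved by: W1, W3
Minimum job degree is 0, achieved by: J1, J3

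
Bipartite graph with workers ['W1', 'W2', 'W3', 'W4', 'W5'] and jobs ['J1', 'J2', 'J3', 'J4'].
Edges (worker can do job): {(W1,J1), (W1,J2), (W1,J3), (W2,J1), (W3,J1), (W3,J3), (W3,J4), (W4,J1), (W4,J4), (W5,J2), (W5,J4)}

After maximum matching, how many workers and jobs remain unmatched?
Unmatched: 1 workers, 0 jobs

Maximum matching size: 4
Workers: 5 total, 4 matched, 1 unmatched
Jobs: 4 total, 4 matched, 0 unmatched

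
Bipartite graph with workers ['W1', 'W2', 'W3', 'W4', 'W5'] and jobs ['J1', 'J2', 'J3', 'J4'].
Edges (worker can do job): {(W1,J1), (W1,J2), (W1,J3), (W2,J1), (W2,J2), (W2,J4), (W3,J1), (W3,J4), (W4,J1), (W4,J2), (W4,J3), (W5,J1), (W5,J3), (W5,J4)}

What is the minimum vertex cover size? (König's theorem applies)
Minimum vertex cover size = 4

By König's theorem: in bipartite graphs,
min vertex cover = max matching = 4

Maximum matching has size 4, so minimum vertex cover also has size 4.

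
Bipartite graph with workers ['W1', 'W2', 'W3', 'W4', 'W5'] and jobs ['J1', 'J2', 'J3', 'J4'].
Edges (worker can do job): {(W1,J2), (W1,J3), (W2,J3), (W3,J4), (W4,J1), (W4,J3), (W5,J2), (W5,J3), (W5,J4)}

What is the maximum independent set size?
Maximum independent set = 5

By König's theorem:
- Min vertex cover = Max matching = 4
- Max independent set = Total vertices - Min vertex cover
- Max independent set = 9 - 4 = 5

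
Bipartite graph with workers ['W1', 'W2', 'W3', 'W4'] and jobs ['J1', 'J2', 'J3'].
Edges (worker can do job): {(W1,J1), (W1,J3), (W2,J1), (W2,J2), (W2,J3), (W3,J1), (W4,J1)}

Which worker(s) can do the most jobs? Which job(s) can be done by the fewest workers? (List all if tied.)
Most versatile: W2 (3 jobs); Least covered: J2 (1 workers)

Worker degrees (jobs they can do): W1:2, W2:3, W3:1, W4:1
Job degrees (workers who can do it): J1:4, J2:1, J3:2

Maximum worker degree is 3, achieved by: W2
Minimum job degree is 1, achieved by: J2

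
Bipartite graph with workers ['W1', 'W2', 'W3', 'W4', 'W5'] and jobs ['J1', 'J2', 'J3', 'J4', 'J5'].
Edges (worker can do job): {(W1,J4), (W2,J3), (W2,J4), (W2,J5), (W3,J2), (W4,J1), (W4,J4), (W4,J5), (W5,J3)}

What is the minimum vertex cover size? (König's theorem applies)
Minimum vertex cover size = 5

By König's theorem: in bipartite graphs,
min vertex cover = max matching = 5

Maximum matching has size 5, so minimum vertex cover also has size 5.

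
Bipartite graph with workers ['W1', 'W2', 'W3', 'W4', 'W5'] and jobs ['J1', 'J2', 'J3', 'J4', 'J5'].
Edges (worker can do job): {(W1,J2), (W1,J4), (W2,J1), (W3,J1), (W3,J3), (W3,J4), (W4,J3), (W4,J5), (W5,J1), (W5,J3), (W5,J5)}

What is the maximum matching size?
Maximum matching size = 5

Maximum matching: {(W1,J2), (W2,J1), (W3,J4), (W4,J3), (W5,J5)}
Size: 5

This assigns 5 workers to 5 distinct jobs.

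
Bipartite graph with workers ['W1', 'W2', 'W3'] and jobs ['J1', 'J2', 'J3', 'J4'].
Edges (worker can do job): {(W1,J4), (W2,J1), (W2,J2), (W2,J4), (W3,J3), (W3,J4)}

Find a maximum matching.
Matching: {(W1,J4), (W2,J1), (W3,J3)}

Maximum matching (size 3):
  W1 → J4
  W2 → J1
  W3 → J3

Each worker is assigned to at most one job, and each job to at most one worker.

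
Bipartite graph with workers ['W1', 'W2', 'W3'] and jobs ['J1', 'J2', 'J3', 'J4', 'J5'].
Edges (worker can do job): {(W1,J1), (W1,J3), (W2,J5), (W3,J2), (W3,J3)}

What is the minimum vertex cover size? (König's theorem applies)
Minimum vertex cover size = 3

By König's theorem: in bipartite graphs,
min vertex cover = max matching = 3

Maximum matching has size 3, so minimum vertex cover also has size 3.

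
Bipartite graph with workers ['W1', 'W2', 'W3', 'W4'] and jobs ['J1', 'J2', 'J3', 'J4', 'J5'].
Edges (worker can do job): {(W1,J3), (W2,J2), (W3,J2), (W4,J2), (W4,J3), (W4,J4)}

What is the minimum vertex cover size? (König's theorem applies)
Minimum vertex cover size = 3

By König's theorem: in bipartite graphs,
min vertex cover = max matching = 3

Maximum matching has size 3, so minimum vertex cover also has size 3.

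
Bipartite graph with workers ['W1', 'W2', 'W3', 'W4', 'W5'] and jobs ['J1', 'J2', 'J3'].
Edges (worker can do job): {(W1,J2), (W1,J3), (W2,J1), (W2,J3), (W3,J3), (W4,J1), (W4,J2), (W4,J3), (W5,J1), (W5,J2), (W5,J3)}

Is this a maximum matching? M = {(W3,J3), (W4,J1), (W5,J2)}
Yes, size 3 is maximum

Proposed matching has size 3.
Maximum matching size for this graph: 3.

This is a maximum matching.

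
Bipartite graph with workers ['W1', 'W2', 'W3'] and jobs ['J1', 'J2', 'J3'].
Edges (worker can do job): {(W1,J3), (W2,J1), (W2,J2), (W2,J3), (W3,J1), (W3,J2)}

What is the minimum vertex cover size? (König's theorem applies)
Minimum vertex cover size = 3

By König's theorem: in bipartite graphs,
min vertex cover = max matching = 3

Maximum matching has size 3, so minimum vertex cover also has size 3.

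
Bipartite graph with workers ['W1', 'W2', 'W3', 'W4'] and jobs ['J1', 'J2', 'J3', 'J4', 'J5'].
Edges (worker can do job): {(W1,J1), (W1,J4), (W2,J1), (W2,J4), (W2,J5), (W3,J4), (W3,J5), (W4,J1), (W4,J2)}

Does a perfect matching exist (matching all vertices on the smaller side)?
Yes, perfect matching exists (size 4)

Perfect matching: {(W1,J1), (W2,J5), (W3,J4), (W4,J2)}
All 4 vertices on the smaller side are matched.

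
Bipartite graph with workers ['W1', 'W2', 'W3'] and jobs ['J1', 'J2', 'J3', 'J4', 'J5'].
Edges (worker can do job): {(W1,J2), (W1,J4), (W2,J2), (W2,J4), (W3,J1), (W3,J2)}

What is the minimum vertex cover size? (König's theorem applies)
Minimum vertex cover size = 3

By König's theorem: in bipartite graphs,
min vertex cover = max matching = 3

Maximum matching has size 3, so minimum vertex cover also has size 3.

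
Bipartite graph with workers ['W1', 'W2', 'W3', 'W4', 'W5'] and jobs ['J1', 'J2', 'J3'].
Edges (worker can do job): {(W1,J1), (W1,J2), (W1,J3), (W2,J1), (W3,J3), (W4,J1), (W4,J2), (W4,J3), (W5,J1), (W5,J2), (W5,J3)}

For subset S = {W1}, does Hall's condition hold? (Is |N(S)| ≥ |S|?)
Yes: |N(S)| = 3, |S| = 1

Subset S = {W1}
Neighbors N(S) = {J1, J2, J3}

|N(S)| = 3, |S| = 1
Hall's condition: |N(S)| ≥ |S| is satisfied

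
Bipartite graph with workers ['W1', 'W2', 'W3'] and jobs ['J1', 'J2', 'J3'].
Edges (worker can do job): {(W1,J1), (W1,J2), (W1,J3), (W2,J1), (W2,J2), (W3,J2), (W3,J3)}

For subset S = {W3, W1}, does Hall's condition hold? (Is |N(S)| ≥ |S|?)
Yes: |N(S)| = 3, |S| = 2

Subset S = {W3, W1}
Neighbors N(S) = {J1, J2, J3}

|N(S)| = 3, |S| = 2
Hall's condition: |N(S)| ≥ |S| is satisfied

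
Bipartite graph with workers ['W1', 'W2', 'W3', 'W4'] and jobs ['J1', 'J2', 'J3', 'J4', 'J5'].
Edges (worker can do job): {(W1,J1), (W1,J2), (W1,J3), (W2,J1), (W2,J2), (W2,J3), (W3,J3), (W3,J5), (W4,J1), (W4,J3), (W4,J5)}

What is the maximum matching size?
Maximum matching size = 4

Maximum matching: {(W1,J1), (W2,J2), (W3,J5), (W4,J3)}
Size: 4

This assigns 4 workers to 4 distinct jobs.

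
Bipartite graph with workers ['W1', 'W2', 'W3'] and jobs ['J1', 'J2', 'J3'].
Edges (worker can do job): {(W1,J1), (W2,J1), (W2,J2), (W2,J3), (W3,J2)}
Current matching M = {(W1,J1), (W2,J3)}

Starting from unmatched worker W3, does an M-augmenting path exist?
Yes: W3 → J2

An M-augmenting path alternates non-matching / matching edges, starting and ending at unmatched vertices.
Path: W3 → J2
(J2 is unmatched in M, so the path is augmenting.)
Flipping edges along this path would increase |M| from 2 to 3.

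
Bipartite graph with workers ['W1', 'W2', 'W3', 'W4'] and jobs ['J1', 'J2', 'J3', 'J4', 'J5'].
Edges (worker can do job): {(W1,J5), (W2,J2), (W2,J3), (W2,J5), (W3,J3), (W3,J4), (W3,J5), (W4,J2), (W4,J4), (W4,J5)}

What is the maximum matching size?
Maximum matching size = 4

Maximum matching: {(W1,J5), (W2,J2), (W3,J3), (W4,J4)}
Size: 4

This assigns 4 workers to 4 distinct jobs.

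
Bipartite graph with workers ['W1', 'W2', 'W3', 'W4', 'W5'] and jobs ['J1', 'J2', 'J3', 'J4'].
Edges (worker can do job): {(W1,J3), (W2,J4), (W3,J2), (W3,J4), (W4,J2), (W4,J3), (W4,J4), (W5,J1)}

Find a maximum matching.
Matching: {(W1,J3), (W3,J2), (W4,J4), (W5,J1)}

Maximum matching (size 4):
  W1 → J3
  W3 → J2
  W4 → J4
  W5 → J1

Each worker is assigned to at most one job, and each job to at most one worker.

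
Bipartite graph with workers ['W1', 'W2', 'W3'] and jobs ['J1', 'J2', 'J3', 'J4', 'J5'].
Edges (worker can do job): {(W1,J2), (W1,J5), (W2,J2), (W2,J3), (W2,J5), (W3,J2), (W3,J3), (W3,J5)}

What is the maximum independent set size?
Maximum independent set = 5

By König's theorem:
- Min vertex cover = Max matching = 3
- Max independent set = Total vertices - Min vertex cover
- Max independent set = 8 - 3 = 5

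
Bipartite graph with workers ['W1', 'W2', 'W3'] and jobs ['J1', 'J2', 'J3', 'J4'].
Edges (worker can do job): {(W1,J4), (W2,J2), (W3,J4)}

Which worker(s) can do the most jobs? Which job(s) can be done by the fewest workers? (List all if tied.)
Most versatile: W1, W2, W3 (1 jobs); Least covered: J1, J3 (0 workers)

Worker degrees (jobs they can do): W1:1, W2:1, W3:1
Job degrees (workers who can do it): J1:0, J2:1, J3:0, J4:2

Maximum worker degree is 1, achieved by: W1, W2, W3
Minimum job degree is 0, achieved by: J1, J3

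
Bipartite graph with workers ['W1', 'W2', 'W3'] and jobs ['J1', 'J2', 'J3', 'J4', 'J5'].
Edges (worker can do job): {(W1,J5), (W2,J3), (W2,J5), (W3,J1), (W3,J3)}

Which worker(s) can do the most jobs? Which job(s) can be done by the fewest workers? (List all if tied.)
Most versatile: W2, W3 (2 jobs); Least covered: J2, J4 (0 workers)

Worker degrees (jobs they can do): W1:1, W2:2, W3:2
Job degrees (workers who can do it): J1:1, J2:0, J3:2, J4:0, J5:2

Maximum worker degree is 2, achieved by: W2, W3
Minimum job degree is 0, achieved by: J2, J4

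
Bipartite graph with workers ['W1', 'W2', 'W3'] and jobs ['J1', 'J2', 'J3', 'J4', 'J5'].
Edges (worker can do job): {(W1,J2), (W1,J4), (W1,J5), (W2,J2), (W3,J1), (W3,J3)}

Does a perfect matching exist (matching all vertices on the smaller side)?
Yes, perfect matching exists (size 3)

Perfect matching: {(W1,J4), (W2,J2), (W3,J1)}
All 3 vertices on the smaller side are matched.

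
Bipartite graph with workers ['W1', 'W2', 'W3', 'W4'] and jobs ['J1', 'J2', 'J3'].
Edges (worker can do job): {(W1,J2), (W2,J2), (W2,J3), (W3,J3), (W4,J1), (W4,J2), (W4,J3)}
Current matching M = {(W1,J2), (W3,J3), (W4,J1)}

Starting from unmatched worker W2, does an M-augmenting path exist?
No augmenting path from W2

Alternating search from W2 reaches jobs: {J2, J3}.
Every reachable job is already matched in M, and following those matched edges back to workers exposes no further unvisited jobs.
No M-augmenting path from W2 exists.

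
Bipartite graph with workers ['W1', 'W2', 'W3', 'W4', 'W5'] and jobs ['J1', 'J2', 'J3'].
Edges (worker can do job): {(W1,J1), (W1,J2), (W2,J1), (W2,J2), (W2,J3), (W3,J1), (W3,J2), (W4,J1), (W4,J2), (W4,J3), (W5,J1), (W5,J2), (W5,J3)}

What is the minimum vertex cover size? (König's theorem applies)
Minimum vertex cover size = 3

By König's theorem: in bipartite graphs,
min vertex cover = max matching = 3

Maximum matching has size 3, so minimum vertex cover also has size 3.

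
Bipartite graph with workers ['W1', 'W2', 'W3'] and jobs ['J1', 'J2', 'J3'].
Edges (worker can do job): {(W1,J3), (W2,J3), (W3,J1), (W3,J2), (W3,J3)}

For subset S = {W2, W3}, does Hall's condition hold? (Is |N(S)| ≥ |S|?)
Yes: |N(S)| = 3, |S| = 2

Subset S = {W2, W3}
Neighbors N(S) = {J1, J2, J3}

|N(S)| = 3, |S| = 2
Hall's condition: |N(S)| ≥ |S| is satisfied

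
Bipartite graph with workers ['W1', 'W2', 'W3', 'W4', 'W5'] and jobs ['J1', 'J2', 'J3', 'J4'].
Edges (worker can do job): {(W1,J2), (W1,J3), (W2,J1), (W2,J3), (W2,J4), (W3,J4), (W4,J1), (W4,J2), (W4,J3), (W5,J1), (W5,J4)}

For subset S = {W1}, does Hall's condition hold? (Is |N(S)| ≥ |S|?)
Yes: |N(S)| = 2, |S| = 1

Subset S = {W1}
Neighbors N(S) = {J2, J3}

|N(S)| = 2, |S| = 1
Hall's condition: |N(S)| ≥ |S| is satisfied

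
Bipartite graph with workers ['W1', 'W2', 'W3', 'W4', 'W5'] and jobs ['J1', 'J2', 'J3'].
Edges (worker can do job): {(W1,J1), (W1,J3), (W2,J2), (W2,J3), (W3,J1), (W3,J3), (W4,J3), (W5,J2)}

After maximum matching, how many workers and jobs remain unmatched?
Unmatched: 2 workers, 0 jobs

Maximum matching size: 3
Workers: 5 total, 3 matched, 2 unmatched
Jobs: 3 total, 3 matched, 0 unmatched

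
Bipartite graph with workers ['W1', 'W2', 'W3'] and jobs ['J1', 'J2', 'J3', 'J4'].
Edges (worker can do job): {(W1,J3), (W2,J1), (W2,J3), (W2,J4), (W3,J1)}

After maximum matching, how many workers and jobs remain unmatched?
Unmatched: 0 workers, 1 jobs

Maximum matching size: 3
Workers: 3 total, 3 matched, 0 unmatched
Jobs: 4 total, 3 matched, 1 unmatched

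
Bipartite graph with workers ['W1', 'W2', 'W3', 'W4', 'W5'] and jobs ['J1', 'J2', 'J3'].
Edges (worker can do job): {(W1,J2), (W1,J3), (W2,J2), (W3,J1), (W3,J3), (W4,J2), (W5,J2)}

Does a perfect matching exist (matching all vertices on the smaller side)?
Yes, perfect matching exists (size 3)

Perfect matching: {(W1,J3), (W3,J1), (W5,J2)}
All 3 vertices on the smaller side are matched.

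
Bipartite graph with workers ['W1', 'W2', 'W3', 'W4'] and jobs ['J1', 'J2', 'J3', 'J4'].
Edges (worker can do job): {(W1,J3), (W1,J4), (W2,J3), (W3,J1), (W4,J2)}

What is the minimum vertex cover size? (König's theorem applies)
Minimum vertex cover size = 4

By König's theorem: in bipartite graphs,
min vertex cover = max matching = 4

Maximum matching has size 4, so minimum vertex cover also has size 4.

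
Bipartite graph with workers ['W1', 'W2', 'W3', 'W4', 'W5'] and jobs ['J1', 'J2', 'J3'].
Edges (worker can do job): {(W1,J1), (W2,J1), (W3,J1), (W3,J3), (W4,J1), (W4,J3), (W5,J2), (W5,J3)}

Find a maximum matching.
Matching: {(W3,J3), (W4,J1), (W5,J2)}

Maximum matching (size 3):
  W3 → J3
  W4 → J1
  W5 → J2

Each worker is assigned to at most one job, and each job to at most one worker.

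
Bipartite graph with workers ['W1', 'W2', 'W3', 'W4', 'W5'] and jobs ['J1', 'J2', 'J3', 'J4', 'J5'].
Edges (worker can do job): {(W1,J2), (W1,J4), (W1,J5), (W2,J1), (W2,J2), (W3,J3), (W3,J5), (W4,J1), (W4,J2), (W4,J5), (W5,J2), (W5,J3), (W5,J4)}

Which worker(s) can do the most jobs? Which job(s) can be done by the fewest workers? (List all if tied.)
Most versatile: W1, W4, W5 (3 jobs); Least covered: J1, J3, J4 (2 workers)

Worker degrees (jobs they can do): W1:3, W2:2, W3:2, W4:3, W5:3
Job degrees (workers who can do it): J1:2, J2:4, J3:2, J4:2, J5:3

Maximum worker degree is 3, achieved by: W1, W4, W5
Minimum job degree is 2, achieved by: J1, J3, J4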